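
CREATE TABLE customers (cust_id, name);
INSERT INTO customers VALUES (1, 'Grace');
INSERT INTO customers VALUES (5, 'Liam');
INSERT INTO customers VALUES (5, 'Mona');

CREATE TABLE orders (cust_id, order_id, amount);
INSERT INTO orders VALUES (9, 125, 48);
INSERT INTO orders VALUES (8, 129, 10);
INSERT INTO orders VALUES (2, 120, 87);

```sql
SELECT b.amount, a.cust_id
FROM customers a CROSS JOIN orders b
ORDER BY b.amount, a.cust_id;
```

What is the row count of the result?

9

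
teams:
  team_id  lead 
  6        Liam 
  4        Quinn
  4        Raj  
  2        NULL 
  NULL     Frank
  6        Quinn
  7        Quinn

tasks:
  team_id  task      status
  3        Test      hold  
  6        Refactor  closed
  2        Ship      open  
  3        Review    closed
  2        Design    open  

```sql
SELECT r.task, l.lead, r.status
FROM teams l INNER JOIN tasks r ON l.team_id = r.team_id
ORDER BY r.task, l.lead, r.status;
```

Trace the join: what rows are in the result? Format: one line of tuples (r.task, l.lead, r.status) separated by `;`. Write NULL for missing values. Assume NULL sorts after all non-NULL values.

(Design, NULL, open); (Refactor, Liam, closed); (Refactor, Quinn, closed); (Ship, NULL, open)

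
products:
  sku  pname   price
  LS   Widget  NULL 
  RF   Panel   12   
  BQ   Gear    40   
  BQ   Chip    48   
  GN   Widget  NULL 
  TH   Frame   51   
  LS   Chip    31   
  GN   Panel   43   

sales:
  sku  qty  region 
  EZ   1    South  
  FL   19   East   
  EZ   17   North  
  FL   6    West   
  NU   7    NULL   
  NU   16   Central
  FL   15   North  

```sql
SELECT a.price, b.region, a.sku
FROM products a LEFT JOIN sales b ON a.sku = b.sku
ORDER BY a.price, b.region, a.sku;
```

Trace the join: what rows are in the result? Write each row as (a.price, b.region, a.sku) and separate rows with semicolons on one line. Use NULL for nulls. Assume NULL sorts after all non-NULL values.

(12, NULL, RF); (31, NULL, LS); (40, NULL, BQ); (43, NULL, GN); (48, NULL, BQ); (51, NULL, TH); (NULL, NULL, GN); (NULL, NULL, LS)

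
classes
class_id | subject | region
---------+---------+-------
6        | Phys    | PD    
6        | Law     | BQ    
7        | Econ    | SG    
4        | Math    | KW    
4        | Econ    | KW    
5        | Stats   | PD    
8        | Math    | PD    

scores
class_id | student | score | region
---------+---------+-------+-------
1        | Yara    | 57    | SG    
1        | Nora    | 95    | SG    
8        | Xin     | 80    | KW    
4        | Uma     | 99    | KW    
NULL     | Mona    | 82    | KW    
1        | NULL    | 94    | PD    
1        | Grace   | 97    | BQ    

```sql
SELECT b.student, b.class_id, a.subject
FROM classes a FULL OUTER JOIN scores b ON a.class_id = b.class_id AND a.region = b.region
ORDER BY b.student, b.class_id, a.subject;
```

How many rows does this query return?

13

FULL OUTER JOIN keeps every row from both sides; unmatched rows get NULL for the other side's columns.
Matching on a.class_id = b.class_id AND a.region = b.region. A NULL in a compared column never satisfies the condition.
Matched pairs: 2; unmatched a rows kept: 5; unmatched b rows kept: 6.
Total: 2 matched + 11 padded = 13 rows.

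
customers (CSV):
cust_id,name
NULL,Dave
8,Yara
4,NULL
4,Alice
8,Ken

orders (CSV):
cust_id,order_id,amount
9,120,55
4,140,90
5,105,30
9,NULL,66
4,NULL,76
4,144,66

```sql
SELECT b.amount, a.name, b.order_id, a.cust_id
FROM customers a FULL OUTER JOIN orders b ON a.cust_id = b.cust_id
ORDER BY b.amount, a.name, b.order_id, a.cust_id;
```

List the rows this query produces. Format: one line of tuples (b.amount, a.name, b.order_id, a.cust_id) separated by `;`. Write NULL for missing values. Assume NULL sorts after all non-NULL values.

(30, NULL, 105, NULL); (55, NULL, 120, NULL); (66, Alice, 144, 4); (66, NULL, 144, 4); (66, NULL, NULL, NULL); (76, Alice, NULL, 4); (76, NULL, NULL, 4); (90, Alice, 140, 4); (90, NULL, 140, 4); (NULL, Dave, NULL, NULL); (NULL, Ken, NULL, 8); (NULL, Yara, NULL, 8)

FULL OUTER JOIN keeps every row from both sides; unmatched rows get NULL for the other side's columns.
Matching on a.cust_id = b.cust_id. A NULL in a compared column never satisfies the condition.
Matched pairs: 6; unmatched a rows kept: 3; unmatched b rows kept: 3.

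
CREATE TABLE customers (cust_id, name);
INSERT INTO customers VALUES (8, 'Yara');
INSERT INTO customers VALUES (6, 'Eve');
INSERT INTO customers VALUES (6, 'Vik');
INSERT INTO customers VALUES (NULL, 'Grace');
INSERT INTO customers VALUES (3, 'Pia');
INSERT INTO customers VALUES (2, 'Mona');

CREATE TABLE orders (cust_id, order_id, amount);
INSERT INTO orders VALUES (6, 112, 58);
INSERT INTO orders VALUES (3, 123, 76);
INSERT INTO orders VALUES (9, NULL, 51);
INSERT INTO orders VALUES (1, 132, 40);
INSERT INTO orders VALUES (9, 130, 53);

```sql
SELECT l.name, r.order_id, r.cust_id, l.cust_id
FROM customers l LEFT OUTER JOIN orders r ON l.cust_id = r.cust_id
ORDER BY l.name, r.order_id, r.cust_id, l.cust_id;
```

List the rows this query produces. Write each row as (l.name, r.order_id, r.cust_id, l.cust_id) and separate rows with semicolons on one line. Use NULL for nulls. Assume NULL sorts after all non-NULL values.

LEFT JOIN keeps every row from `customers`; unmatched rows get NULL for `orders`'s columns.
Matching on l.cust_id = r.cust_id. A NULL in a compared column never satisfies the condition.
Matched pairs: 3; unmatched l rows kept: 3.

(Eve, 112, 6, 6); (Grace, NULL, NULL, NULL); (Mona, NULL, NULL, 2); (Pia, 123, 3, 3); (Vik, 112, 6, 6); (Yara, NULL, NULL, 8)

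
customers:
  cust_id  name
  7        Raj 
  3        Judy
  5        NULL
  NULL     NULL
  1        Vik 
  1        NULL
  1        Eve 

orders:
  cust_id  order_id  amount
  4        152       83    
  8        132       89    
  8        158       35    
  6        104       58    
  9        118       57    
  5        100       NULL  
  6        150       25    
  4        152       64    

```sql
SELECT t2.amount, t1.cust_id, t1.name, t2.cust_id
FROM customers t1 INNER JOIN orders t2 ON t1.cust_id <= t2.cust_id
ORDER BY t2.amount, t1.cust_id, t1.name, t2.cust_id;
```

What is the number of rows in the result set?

41

INNER JOIN keeps only pairs where the ON condition holds.
Matching on t1.cust_id <= t2.cust_id. A NULL in a compared column never satisfies the condition.
Matched pairs: 41.
Total: 41 rows.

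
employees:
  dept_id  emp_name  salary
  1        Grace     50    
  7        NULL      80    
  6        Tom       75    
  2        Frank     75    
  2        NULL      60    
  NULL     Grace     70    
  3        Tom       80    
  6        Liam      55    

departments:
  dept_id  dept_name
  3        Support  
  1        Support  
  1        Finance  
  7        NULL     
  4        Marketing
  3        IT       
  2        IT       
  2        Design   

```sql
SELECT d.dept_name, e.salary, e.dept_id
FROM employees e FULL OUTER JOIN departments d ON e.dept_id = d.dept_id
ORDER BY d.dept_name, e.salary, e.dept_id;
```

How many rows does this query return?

FULL OUTER JOIN keeps every row from both sides; unmatched rows get NULL for the other side's columns.
Matching on e.dept_id = d.dept_id. A NULL in a compared column never satisfies the condition.
Matched pairs: 9; unmatched e rows kept: 3; unmatched d rows kept: 1.
Total: 9 matched + 4 padded = 13 rows.

13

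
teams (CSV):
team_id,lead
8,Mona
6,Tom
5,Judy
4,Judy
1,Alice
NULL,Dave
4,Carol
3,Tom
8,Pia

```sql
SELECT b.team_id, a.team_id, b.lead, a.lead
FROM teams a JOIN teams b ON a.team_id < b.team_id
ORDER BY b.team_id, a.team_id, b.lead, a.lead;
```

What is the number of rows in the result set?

INNER JOIN keeps only pairs where the ON condition holds.
Matching on a.team_id < b.team_id. A NULL in a compared column never satisfies the condition.
- a row (team_id=8): no match → dropped.
- a row (team_id=6): matches 2 b row(s) → 2 output row(s).
- a row (team_id=5): matches 3 b row(s) → 3 output row(s).
- a row (team_id=4): matches 4 b row(s) → 4 output row(s).
- a row (team_id=1): matches 7 b row(s) → 7 output row(s).
- a row (team_id=NULL): no match → dropped.
- a row (team_id=4): matches 4 b row(s) → 4 output row(s).
- a row (team_id=3): matches 6 b row(s) → 6 output row(s).
- a row (team_id=8): no match → dropped.
Total: 26 rows.

26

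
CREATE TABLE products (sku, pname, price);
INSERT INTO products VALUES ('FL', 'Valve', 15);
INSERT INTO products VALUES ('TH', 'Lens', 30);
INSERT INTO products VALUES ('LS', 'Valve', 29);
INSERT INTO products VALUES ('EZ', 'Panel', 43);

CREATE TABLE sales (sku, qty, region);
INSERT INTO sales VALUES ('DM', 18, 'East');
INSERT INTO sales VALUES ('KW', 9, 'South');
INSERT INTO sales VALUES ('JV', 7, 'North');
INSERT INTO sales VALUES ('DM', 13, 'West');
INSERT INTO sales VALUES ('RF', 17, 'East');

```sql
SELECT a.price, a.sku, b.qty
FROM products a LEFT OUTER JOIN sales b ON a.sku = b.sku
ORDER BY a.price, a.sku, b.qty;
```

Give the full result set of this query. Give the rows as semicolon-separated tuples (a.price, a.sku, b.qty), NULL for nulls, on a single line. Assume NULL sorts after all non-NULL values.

(15, FL, NULL); (29, LS, NULL); (30, TH, NULL); (43, EZ, NULL)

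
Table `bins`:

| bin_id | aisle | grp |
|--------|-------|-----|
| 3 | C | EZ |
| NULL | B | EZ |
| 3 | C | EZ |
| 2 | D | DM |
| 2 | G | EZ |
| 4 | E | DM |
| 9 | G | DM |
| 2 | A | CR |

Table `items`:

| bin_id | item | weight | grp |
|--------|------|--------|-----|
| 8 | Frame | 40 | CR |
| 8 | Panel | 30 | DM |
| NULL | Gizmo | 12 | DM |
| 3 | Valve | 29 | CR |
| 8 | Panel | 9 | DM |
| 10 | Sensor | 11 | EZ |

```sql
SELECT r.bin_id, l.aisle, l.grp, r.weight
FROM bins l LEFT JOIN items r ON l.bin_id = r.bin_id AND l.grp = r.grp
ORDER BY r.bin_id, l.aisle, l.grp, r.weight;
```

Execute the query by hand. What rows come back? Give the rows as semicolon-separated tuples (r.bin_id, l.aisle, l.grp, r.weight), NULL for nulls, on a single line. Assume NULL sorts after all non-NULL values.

(NULL, A, CR, NULL); (NULL, B, EZ, NULL); (NULL, C, EZ, NULL); (NULL, C, EZ, NULL); (NULL, D, DM, NULL); (NULL, E, DM, NULL); (NULL, G, DM, NULL); (NULL, G, EZ, NULL)

LEFT JOIN keeps every row from `bins`; unmatched rows get NULL for `items`'s columns.
Matching on l.bin_id = r.bin_id AND l.grp = r.grp. A NULL in a compared column never satisfies the condition.
- l[0] bin_id=3, grp=EZ → no match; kept with NULLs on the r side.
- l[1] bin_id=NULL, grp=EZ → no match; kept with NULLs on the r side.
- l[2] bin_id=3, grp=EZ → no match; kept with NULLs on the r side.
- l[3] bin_id=2, grp=DM → no match; kept with NULLs on the r side.
- l[4] bin_id=2, grp=EZ → no match; kept with NULLs on the r side.
- l[5] bin_id=4, grp=DM → no match; kept with NULLs on the r side.
- l[6] bin_id=9, grp=DM → no match; kept with NULLs on the r side.
- l[7] bin_id=2, grp=CR → no match; kept with NULLs on the r side.
After projecting and ordering:
r.bin_id | l.aisle | l.grp | r.weight
NULL | A | CR | NULL
NULL | B | EZ | NULL
NULL | C | EZ | NULL
NULL | C | EZ | NULL
NULL | D | DM | NULL
NULL | E | DM | NULL
NULL | G | DM | NULL
NULL | G | EZ | NULL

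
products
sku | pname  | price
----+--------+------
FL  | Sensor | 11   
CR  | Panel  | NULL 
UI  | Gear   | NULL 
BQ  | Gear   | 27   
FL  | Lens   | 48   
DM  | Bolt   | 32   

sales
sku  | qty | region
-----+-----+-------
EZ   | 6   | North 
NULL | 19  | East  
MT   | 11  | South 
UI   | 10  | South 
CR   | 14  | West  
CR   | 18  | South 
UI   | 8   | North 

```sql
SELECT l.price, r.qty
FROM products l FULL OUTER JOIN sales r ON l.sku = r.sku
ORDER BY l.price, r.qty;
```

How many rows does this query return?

11

FULL OUTER JOIN keeps every row from both sides; unmatched rows get NULL for the other side's columns.
Matching on l.sku = r.sku. A NULL in a compared column never satisfies the condition.
- sku=FL: no r row matches, row kept with r columns NULL.
- sku=CR: 2 matching r row(s), so 2 row(s) emitted.
- sku=UI: 2 matching r row(s), so 2 row(s) emitted.
- sku=BQ: no r row matches, row kept with r columns NULL.
- sku=FL: no r row matches, row kept with r columns NULL.
- sku=DM: no r row matches, row kept with r columns NULL.
- 3 r row(s) had no l match → kept, l columns NULL.
Total: 4 matched + 7 padded = 11 rows.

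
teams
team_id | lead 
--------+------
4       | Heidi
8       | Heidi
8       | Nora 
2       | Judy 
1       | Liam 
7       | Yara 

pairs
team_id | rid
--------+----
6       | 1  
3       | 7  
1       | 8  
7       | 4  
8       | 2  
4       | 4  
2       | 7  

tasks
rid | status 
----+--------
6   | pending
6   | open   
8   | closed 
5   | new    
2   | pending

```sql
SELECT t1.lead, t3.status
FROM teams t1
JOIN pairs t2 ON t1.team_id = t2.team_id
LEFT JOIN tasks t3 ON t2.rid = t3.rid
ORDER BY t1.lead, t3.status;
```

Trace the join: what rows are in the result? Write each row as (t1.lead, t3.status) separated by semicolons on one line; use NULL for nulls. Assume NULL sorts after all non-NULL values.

(Heidi, pending); (Heidi, NULL); (Judy, NULL); (Liam, closed); (Nora, pending); (Yara, NULL)

Joins associate left-to-right: teams INNER JOIN pairs on team_id gives 6 intermediate row(s).
Then LEFT JOIN `tasks t3` on rid: each of those 6 rows is kept; rows whose t2.rid has no match in t3 get NULL for t3's columns.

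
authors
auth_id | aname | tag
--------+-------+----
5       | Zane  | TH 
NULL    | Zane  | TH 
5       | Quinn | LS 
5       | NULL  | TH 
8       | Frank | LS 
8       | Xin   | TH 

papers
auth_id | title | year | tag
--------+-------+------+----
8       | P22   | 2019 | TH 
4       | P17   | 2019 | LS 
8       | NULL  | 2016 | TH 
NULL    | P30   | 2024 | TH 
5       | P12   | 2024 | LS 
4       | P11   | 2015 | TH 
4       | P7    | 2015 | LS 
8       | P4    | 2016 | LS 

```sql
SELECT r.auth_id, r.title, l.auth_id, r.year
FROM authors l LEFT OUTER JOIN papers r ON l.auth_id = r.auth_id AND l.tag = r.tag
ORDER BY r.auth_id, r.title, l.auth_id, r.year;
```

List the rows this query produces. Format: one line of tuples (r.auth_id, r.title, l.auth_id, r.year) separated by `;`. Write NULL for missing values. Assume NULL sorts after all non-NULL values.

(5, P12, 5, 2024); (8, P22, 8, 2019); (8, P4, 8, 2016); (8, NULL, 8, 2016); (NULL, NULL, 5, NULL); (NULL, NULL, 5, NULL); (NULL, NULL, NULL, NULL)

LEFT JOIN keeps every row from `authors`; unmatched rows get NULL for `papers`'s columns.
Matching on l.auth_id = r.auth_id AND l.tag = r.tag. A NULL in a compared column never satisfies the condition.
Matched pairs: 4; unmatched l rows kept: 3.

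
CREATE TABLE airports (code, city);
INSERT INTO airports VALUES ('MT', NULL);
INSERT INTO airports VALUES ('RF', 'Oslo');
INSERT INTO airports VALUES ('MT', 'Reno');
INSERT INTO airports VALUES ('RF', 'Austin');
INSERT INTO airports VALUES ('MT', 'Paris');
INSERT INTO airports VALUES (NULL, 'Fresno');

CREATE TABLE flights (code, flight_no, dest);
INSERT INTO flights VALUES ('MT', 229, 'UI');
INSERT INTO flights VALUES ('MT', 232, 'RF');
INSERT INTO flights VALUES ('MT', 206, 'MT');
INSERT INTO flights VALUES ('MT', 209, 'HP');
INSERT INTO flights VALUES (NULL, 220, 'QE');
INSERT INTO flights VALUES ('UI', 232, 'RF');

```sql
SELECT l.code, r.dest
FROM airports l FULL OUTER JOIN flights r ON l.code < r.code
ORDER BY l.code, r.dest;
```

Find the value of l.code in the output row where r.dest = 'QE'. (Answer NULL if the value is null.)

NULL

FULL OUTER JOIN keeps every row from both sides; unmatched rows get NULL for the other side's columns.
Matching on l.code < r.code. A NULL in a compared column never satisfies the condition.
Matched pairs: 5; unmatched l rows kept: 1; unmatched r rows kept: 5.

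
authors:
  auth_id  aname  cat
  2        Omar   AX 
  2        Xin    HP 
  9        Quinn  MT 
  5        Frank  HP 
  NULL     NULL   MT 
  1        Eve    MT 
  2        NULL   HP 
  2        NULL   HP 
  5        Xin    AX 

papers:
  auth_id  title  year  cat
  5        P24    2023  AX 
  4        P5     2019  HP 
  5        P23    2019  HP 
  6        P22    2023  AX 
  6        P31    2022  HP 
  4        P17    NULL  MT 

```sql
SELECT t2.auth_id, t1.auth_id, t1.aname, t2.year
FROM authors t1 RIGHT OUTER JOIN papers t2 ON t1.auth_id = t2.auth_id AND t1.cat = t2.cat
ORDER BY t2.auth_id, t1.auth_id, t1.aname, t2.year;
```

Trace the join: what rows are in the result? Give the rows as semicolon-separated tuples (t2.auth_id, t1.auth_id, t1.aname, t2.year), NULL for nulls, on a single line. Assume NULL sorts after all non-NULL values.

(4, NULL, NULL, 2019); (4, NULL, NULL, NULL); (5, 5, Frank, 2019); (5, 5, Xin, 2023); (6, NULL, NULL, 2022); (6, NULL, NULL, 2023)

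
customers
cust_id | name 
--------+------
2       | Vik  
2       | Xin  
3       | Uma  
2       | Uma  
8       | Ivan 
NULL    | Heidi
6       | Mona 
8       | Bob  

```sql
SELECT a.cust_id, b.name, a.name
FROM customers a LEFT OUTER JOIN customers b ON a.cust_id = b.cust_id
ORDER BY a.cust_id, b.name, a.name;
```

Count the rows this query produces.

16

LEFT JOIN keeps every row from `customers a`; unmatched rows get NULL for `customers b`'s columns.
Matching on a.cust_id = b.cust_id. A NULL in a compared column never satisfies the condition.
Matched pairs: 15; unmatched a rows kept: 1.
Total: 15 matched + 1 padded = 16 rows.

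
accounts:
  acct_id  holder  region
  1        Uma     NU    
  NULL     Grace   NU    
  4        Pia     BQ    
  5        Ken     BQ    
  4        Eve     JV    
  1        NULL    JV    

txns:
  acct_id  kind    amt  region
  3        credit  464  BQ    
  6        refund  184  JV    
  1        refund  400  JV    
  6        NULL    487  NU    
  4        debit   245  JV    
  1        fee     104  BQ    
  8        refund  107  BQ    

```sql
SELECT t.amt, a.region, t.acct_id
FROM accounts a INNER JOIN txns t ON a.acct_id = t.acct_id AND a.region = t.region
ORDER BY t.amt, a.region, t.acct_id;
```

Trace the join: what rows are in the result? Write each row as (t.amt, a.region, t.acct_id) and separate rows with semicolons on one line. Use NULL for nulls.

INNER JOIN keeps only pairs where the ON condition holds.
Matching on a.acct_id = t.acct_id AND a.region = t.region. A NULL in a compared column never satisfies the condition.
Matched pairs: 2.

(245, JV, 4); (400, JV, 1)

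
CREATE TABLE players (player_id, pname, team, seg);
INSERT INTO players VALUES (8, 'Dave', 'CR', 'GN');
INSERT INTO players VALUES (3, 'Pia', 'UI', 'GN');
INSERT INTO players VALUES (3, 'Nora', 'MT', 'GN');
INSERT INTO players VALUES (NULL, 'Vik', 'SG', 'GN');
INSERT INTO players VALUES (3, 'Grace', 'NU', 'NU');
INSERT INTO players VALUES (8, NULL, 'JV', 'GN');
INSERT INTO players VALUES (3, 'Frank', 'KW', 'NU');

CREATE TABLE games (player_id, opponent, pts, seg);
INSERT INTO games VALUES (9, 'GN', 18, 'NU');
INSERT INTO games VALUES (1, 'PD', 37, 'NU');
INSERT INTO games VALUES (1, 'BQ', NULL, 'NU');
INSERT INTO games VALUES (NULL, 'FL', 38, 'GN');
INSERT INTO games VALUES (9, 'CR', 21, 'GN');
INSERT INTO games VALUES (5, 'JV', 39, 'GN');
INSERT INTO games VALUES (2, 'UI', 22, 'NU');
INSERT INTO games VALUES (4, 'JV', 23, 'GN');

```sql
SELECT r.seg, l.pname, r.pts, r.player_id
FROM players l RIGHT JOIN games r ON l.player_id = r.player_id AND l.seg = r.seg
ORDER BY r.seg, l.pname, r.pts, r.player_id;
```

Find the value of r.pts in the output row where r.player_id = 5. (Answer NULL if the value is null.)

39

RIGHT JOIN keeps every row from `games`; unmatched rows get NULL for `players`'s columns.
Matching on l.player_id = r.player_id AND l.seg = r.seg. A NULL in a compared column never satisfies the condition.
- player_id=8, seg=GN: no matching r row.
- player_id=3, seg=GN: no matching r row.
- player_id=3, seg=GN: no matching r row.
- player_id=NULL, seg=GN: no matching r row.
- player_id=3, seg=NU: no matching r row.
- player_id=8, seg=GN: no matching r row.
- player_id=3, seg=NU: no matching r row.
- plus 8 unmatched r row(s), each kept with NULL l columns.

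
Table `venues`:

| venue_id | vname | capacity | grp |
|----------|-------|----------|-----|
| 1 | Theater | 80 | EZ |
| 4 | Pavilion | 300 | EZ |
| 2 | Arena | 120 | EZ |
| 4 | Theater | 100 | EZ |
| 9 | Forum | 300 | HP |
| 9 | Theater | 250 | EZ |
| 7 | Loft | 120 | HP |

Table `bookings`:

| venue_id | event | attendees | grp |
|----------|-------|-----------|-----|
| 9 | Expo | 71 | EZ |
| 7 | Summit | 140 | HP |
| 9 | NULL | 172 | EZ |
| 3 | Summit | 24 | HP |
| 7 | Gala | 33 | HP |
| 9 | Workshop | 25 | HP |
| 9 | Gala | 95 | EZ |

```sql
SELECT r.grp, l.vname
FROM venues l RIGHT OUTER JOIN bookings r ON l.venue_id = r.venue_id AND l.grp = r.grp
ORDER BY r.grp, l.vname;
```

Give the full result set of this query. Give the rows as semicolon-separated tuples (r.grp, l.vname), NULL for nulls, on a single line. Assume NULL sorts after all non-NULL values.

(EZ, Theater); (EZ, Theater); (EZ, Theater); (HP, Forum); (HP, Loft); (HP, Loft); (HP, NULL)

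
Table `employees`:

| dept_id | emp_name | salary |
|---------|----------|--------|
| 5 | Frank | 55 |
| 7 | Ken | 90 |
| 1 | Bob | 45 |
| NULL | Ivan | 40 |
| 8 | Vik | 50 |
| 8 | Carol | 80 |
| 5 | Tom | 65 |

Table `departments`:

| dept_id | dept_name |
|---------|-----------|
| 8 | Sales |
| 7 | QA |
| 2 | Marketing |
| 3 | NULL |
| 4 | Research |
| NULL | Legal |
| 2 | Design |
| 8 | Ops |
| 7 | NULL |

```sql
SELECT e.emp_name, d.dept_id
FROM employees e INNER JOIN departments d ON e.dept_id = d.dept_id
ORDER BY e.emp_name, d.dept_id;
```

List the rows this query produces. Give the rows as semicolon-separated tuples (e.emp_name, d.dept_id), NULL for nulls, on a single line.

INNER JOIN keeps only pairs where the ON condition holds.
Matching on e.dept_id = d.dept_id. A NULL in a compared column never satisfies the condition.
Matched pairs: 6.

(Carol, 8); (Carol, 8); (Ken, 7); (Ken, 7); (Vik, 8); (Vik, 8)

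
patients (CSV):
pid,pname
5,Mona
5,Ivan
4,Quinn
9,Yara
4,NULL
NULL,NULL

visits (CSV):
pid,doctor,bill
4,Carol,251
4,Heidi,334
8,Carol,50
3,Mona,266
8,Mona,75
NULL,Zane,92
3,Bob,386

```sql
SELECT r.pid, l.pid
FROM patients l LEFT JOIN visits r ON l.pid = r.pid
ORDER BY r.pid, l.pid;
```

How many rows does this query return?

LEFT JOIN keeps every row from `patients`; unmatched rows get NULL for `visits`'s columns.
Matching on l.pid = r.pid. A NULL in a compared column never satisfies the condition.
- l[0] pid=5 → no match; kept with NULLs on the r side.
- l[1] pid=5 → no match; kept with NULLs on the r side.
- l[2] pid=4 → 2 match(es) in r → 2 row(s).
- l[3] pid=9 → no match; kept with NULLs on the r side.
- l[4] pid=4 → 2 match(es) in r → 2 row(s).
- l[5] pid=NULL → no match; kept with NULLs on the r side.
Total: 4 matched + 4 padded = 8 rows.

8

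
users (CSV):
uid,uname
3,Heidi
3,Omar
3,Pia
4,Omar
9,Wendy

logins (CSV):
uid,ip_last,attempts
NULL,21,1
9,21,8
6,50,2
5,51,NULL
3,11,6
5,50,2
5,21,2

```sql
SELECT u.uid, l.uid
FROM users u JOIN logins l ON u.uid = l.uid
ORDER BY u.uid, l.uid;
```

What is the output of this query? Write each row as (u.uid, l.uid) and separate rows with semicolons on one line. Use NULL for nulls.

(3, 3); (3, 3); (3, 3); (9, 9)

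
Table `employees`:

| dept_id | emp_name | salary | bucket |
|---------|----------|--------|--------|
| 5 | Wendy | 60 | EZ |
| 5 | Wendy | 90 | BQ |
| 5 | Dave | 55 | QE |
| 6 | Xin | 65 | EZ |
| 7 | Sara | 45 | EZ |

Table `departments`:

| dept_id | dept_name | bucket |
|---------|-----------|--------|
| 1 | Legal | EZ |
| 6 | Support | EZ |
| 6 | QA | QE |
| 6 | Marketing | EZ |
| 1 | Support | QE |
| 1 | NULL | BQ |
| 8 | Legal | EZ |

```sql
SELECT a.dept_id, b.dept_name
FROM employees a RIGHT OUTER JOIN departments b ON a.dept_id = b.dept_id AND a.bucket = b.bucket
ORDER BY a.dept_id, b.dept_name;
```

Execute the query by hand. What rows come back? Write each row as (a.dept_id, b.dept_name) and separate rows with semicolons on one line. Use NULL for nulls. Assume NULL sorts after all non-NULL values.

(6, Marketing); (6, Support); (NULL, Legal); (NULL, Legal); (NULL, QA); (NULL, Support); (NULL, NULL)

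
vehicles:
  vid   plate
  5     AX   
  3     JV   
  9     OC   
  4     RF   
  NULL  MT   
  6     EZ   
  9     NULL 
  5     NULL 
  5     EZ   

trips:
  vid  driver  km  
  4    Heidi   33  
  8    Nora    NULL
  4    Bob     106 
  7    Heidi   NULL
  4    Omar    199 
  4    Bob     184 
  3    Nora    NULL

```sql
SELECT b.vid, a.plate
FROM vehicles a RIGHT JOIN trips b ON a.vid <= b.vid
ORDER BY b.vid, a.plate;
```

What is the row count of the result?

RIGHT JOIN keeps every row from `trips`; unmatched rows get NULL for `vehicles`'s columns.
Matching on a.vid <= b.vid. A NULL in a compared column never satisfies the condition.
Matched pairs: 21; unmatched b rows kept: 0.
Total: 21 rows.

21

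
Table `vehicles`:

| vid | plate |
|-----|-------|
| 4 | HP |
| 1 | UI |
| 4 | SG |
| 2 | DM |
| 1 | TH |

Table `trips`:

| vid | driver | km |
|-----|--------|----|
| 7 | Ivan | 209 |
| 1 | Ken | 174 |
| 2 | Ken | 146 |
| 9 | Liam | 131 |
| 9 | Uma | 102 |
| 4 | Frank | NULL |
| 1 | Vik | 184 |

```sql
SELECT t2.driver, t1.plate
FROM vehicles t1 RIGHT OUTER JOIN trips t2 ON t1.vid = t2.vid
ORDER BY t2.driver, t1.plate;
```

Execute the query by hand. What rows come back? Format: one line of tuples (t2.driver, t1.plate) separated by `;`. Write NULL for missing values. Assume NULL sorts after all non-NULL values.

(Frank, HP); (Frank, SG); (Ivan, NULL); (Ken, DM); (Ken, TH); (Ken, UI); (Liam, NULL); (Uma, NULL); (Vik, TH); (Vik, UI)

RIGHT JOIN keeps every row from `trips`; unmatched rows get NULL for `vehicles`'s columns.
Matching on t1.vid = t2.vid.
- t1 row (vid=4): matches 1 t2 row(s) → 1 output row(s).
- t1 row (vid=1): matches 2 t2 row(s) → 2 output row(s).
- t1 row (vid=4): matches 1 t2 row(s) → 1 output row(s).
- t1 row (vid=2): matches 1 t2 row(s) → 1 output row(s).
- t1 row (vid=1): matches 2 t2 row(s) → 2 output row(s).
- 3 row(s) from t2 found no t1 partner → padded with NULL.
After projecting and ordering:
t2.driver | t1.plate
Frank | HP
Frank | SG
Ivan | NULL
Ken | DM
Ken | TH
Ken | UI
Liam | NULL
Uma | NULL
Vik | TH
Vik | UI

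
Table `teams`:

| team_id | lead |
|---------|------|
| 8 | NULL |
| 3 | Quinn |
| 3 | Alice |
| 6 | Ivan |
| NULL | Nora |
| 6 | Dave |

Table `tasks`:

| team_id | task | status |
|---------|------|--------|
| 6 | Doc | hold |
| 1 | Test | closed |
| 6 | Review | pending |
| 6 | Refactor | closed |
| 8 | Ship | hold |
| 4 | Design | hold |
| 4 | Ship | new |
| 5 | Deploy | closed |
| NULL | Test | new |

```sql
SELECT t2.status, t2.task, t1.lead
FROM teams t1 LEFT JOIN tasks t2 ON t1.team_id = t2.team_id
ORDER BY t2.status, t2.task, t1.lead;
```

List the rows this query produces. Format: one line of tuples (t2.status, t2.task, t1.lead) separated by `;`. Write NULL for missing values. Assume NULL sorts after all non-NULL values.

LEFT JOIN keeps every row from `teams`; unmatched rows get NULL for `tasks`'s columns.
Matching on t1.team_id = t2.team_id. A NULL in a compared column never satisfies the condition.
- t1 (team_id=8) pairs with 1 row(s) of t2.
- t1 (team_id=3) has no partner → padded with NULL.
- t1 (team_id=3) has no partner → padded with NULL.
- t1 (team_id=6) pairs with 3 row(s) of t2.
- t1 (team_id=NULL) has no partner → padded with NULL.
- t1 (team_id=6) pairs with 3 row(s) of t2.
After projecting and ordering:
t2.status | t2.task | t1.lead
closed | Refactor | Dave
closed | Refactor | Ivan
hold | Doc | Dave
hold | Doc | Ivan
hold | Ship | NULL
pending | Review | Dave
pending | Review | Ivan
NULL | NULL | Alice
NULL | NULL | Nora
NULL | NULL | Quinn

(closed, Refactor, Dave); (closed, Refactor, Ivan); (hold, Doc, Dave); (hold, Doc, Ivan); (hold, Ship, NULL); (pending, Review, Dave); (pending, Review, Ivan); (NULL, NULL, Alice); (NULL, NULL, Nora); (NULL, NULL, Quinn)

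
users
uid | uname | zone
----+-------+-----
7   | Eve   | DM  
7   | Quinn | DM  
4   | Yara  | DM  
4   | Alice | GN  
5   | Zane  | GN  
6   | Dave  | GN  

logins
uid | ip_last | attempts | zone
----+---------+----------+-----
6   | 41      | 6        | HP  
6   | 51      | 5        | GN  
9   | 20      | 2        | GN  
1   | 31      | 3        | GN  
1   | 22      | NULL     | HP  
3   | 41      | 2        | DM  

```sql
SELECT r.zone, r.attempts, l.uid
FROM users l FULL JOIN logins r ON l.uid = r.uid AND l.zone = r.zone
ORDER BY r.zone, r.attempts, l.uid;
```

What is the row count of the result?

FULL OUTER JOIN keeps every row from both sides; unmatched rows get NULL for the other side's columns.
Matching on l.uid = r.uid AND l.zone = r.zone.
Matched pairs: 1; unmatched l rows kept: 5; unmatched r rows kept: 5.
Total: 1 matched + 10 padded = 11 rows.

11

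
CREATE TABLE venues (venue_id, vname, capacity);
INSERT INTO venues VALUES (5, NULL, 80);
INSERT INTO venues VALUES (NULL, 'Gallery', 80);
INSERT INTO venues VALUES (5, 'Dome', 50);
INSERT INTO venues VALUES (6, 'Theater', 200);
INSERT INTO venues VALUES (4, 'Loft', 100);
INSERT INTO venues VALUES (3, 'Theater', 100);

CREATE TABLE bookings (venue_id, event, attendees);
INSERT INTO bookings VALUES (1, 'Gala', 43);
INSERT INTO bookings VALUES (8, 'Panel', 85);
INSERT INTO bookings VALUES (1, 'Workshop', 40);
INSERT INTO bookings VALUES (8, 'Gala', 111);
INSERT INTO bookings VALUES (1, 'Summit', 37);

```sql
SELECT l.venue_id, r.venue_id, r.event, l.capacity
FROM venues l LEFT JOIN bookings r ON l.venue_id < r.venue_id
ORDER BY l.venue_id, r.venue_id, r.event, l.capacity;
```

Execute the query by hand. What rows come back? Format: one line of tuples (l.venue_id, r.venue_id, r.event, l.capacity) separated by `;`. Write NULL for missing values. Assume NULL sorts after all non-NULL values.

(3, 8, Gala, 100); (3, 8, Panel, 100); (4, 8, Gala, 100); (4, 8, Panel, 100); (5, 8, Gala, 50); (5, 8, Gala, 80); (5, 8, Panel, 50); (5, 8, Panel, 80); (6, 8, Gala, 200); (6, 8, Panel, 200); (NULL, NULL, NULL, 80)

LEFT JOIN keeps every row from `venues`; unmatched rows get NULL for `bookings`'s columns.
Matching on l.venue_id < r.venue_id. A NULL in a compared column never satisfies the condition.
Matched pairs: 10; unmatched l rows kept: 1.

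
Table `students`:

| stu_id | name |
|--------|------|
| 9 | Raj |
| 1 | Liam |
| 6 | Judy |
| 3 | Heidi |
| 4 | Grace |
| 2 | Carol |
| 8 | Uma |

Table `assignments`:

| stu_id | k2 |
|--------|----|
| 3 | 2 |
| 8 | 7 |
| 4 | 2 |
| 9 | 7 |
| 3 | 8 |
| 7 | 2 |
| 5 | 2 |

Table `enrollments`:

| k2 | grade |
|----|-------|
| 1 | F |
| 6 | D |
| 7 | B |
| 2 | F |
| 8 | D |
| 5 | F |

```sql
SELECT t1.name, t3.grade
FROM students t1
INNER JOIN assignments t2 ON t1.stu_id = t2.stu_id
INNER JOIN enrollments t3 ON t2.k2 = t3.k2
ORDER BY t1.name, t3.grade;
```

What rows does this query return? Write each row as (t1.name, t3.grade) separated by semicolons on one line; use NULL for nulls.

(Grace, F); (Heidi, D); (Heidi, F); (Raj, B); (Uma, B)

Evaluate left to right. First `students t1 INNER JOIN assignments t2` on stu_id: 5 row(s).
Then INNER JOIN `enrollments t3` on k2: keep only rows whose t2.k2 appears in t3.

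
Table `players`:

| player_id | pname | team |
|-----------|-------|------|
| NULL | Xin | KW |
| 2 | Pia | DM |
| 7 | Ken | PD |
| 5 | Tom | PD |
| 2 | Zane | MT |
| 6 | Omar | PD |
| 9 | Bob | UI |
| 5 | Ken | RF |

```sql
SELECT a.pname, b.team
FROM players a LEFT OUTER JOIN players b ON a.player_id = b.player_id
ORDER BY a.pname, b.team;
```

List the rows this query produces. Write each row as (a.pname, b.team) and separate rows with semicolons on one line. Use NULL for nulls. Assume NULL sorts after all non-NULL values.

LEFT JOIN keeps every row from `players a`; unmatched rows get NULL for `players b`'s columns.
Matching on a.player_id = b.player_id. A NULL in a compared column never satisfies the condition.
- player_id=NULL: no b row matches, row kept with b columns NULL.
- player_id=2: 2 matching b row(s), so 2 row(s) emitted.
- player_id=7: 1 matching b row(s), so 1 row(s) emitted.
- player_id=5: 2 matching b row(s), so 2 row(s) emitted.
- player_id=2: 2 matching b row(s), so 2 row(s) emitted.
- player_id=6: 1 matching b row(s), so 1 row(s) emitted.
- player_id=9: 1 matching b row(s), so 1 row(s) emitted.
- player_id=5: 2 matching b row(s), so 2 row(s) emitted.

(Bob, UI); (Ken, PD); (Ken, PD); (Ken, RF); (Omar, PD); (Pia, DM); (Pia, MT); (Tom, PD); (Tom, RF); (Xin, NULL); (Zane, DM); (Zane, MT)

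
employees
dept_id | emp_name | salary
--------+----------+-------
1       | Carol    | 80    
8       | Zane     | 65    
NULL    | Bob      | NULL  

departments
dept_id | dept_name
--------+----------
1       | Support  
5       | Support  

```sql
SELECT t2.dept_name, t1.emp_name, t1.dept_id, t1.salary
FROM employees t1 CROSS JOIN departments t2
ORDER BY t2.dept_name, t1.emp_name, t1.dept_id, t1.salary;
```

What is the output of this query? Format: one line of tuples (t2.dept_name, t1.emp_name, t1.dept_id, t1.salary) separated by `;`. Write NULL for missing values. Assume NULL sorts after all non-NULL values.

CROSS JOIN pairs every row of `employees` with every row of `departments`: 3 × 2 = 6 rows.

(Support, Bob, NULL, NULL); (Support, Bob, NULL, NULL); (Support, Carol, 1, 80); (Support, Carol, 1, 80); (Support, Zane, 8, 65); (Support, Zane, 8, 65)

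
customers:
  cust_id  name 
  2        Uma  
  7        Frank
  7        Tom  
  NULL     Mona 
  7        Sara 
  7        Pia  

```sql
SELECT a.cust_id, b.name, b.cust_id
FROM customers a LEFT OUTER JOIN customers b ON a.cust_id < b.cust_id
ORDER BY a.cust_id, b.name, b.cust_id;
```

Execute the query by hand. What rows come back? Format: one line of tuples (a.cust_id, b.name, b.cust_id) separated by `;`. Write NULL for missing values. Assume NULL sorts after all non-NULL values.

LEFT JOIN keeps every row from `customers a`; unmatched rows get NULL for `customers b`'s columns.
Matching on a.cust_id < b.cust_id. A NULL in a compared column never satisfies the condition.
Matched pairs: 4; unmatched a rows kept: 5.

(2, Frank, 7); (2, Pia, 7); (2, Sara, 7); (2, Tom, 7); (7, NULL, NULL); (7, NULL, NULL); (7, NULL, NULL); (7, NULL, NULL); (NULL, NULL, NULL)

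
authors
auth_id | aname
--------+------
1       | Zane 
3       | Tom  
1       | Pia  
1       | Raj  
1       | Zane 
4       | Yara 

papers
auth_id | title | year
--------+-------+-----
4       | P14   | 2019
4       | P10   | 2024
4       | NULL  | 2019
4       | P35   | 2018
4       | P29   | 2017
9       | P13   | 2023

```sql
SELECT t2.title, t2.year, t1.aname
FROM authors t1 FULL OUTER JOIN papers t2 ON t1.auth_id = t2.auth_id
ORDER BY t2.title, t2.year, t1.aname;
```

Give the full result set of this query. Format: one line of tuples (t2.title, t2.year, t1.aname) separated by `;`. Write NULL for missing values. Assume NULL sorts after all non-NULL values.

(P10, 2024, Yara); (P13, 2023, NULL); (P14, 2019, Yara); (P29, 2017, Yara); (P35, 2018, Yara); (NULL, 2019, Yara); (NULL, NULL, Pia); (NULL, NULL, Raj); (NULL, NULL, Tom); (NULL, NULL, Zane); (NULL, NULL, Zane)

FULL OUTER JOIN keeps every row from both sides; unmatched rows get NULL for the other side's columns.
Matching on t1.auth_id = t2.auth_id.
- t1 (auth_id=1) has no partner → padded with NULL.
- t1 (auth_id=3) has no partner → padded with NULL.
- t1 (auth_id=1) has no partner → padded with NULL.
- t1 (auth_id=1) has no partner → padded with NULL.
- t1 (auth_id=1) has no partner → padded with NULL.
- t1 (auth_id=4) pairs with 5 row(s) of t2.
- plus 1 unmatched t2 row(s), each kept with NULL t1 columns.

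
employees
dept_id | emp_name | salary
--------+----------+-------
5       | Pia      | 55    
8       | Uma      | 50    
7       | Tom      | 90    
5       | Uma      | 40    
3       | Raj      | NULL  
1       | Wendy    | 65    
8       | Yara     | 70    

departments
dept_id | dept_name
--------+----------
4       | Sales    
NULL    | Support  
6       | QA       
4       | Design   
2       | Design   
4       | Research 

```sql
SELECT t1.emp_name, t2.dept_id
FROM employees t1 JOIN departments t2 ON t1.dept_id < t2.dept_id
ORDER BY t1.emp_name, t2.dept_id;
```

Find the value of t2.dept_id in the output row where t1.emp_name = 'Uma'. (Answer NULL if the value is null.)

6

INNER JOIN keeps only pairs where the ON condition holds.
Matching on t1.dept_id < t2.dept_id. A NULL in a compared column never satisfies the condition.
- t1 (dept_id=5) pairs with 1 row(s) of t2.
- t1 (dept_id=8) has no partner → excluded.
- t1 (dept_id=7) has no partner → excluded.
- t1 (dept_id=5) pairs with 1 row(s) of t2.
- t1 (dept_id=3) pairs with 4 row(s) of t2.
- t1 (dept_id=1) pairs with 5 row(s) of t2.
- t1 (dept_id=8) has no partner → excluded.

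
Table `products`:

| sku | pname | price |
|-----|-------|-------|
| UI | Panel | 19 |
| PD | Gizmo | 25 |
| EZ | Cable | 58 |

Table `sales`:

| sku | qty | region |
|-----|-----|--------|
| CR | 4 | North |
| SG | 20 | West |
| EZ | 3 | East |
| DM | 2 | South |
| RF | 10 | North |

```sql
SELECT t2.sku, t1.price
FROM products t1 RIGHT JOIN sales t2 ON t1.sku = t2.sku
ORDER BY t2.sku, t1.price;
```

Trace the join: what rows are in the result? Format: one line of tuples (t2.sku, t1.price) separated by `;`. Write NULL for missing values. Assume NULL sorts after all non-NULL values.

RIGHT JOIN keeps every row from `sales`; unmatched rows get NULL for `products`'s columns.
Matching on t1.sku = t2.sku.
- t1 row (sku=UI): no match.
- t1 row (sku=PD): no match.
- t1 row (sku=EZ): matches 1 t2 row(s) → 1 output row(s).
- 4 t2 row(s) had no t1 match → kept, t1 columns NULL.
After projecting and ordering:
t2.sku | t1.price
CR | NULL
DM | NULL
EZ | 58
RF | NULL
SG | NULL

(CR, NULL); (DM, NULL); (EZ, 58); (RF, NULL); (SG, NULL)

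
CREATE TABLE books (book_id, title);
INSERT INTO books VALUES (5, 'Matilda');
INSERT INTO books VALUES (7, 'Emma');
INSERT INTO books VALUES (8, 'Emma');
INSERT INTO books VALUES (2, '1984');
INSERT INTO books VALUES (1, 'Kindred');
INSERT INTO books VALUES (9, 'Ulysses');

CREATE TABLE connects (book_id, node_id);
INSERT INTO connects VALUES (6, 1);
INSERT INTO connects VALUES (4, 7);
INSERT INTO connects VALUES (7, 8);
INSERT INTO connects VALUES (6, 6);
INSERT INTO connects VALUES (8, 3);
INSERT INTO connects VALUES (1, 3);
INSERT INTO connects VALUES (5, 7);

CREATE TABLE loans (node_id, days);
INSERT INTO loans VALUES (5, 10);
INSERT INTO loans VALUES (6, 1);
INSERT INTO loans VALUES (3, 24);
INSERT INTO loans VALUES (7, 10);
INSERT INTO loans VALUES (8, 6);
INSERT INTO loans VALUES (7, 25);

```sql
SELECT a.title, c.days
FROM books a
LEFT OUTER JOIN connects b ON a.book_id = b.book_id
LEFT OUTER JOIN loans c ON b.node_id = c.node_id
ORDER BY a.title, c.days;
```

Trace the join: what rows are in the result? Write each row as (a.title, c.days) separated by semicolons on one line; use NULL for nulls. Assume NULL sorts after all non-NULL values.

Step 1 — a LEFT JOIN b on book_id → 6 row(s).
Then LEFT JOIN `loans c` on node_id: each of those 6 rows is kept; rows whose b.node_id has no match in c get NULL for c's columns.

(1984, NULL); (Emma, 6); (Emma, 24); (Kindred, 24); (Matilda, 10); (Matilda, 25); (Ulysses, NULL)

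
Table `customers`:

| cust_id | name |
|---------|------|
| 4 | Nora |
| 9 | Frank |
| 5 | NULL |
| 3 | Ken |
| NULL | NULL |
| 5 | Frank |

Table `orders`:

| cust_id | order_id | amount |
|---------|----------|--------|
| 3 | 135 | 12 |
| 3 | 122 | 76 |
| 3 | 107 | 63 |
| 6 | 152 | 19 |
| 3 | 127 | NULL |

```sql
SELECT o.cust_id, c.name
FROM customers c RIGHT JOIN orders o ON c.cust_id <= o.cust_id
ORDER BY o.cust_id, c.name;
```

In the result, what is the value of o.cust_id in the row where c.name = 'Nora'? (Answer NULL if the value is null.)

RIGHT JOIN keeps every row from `orders`; unmatched rows get NULL for `customers`'s columns.
Matching on c.cust_id <= o.cust_id. A NULL in a compared column never satisfies the condition.
- c row (cust_id=4): matches 1 o row(s) → 1 output row(s).
- c row (cust_id=9): no match.
- c row (cust_id=5): matches 1 o row(s) → 1 output row(s).
- c row (cust_id=3): matches 5 o row(s) → 5 output row(s).
- c row (cust_id=NULL): no match.
- c row (cust_id=5): matches 1 o row(s) → 1 output row(s).
- every o row matched at least one c row.

6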